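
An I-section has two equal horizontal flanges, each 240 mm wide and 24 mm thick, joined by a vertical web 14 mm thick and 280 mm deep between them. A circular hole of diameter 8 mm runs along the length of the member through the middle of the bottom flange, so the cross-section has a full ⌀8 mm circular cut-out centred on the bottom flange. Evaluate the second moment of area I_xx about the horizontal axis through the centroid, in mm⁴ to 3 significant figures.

I_xx ≈ 2.91 × 10⁸ mm⁴

Split into non-overlapping primitives; take the origin at the lower-left of the bounding box.
Bottom flange: 240 × 24, A = 5 760 mm², y = 12 mm, Ī = 276 480 mm⁴.
Web: 14 × 280, A = 3 920 mm², y = 164 mm, Ī = 25 610 667 mm⁴.
Top flange: 240 × 24, A = 5 760 mm², y = 316 mm, Ī = 276 480 mm⁴.
Hole (subtracted): ⌀8, A = 50.265 mm², y = 12 mm, Ī = 201.06 mm⁴.
Centroid: ȳ = ΣA·y / ΣA = 164.5 mm.
Transfer each piece to the horizontal axis through the centroid using Ī + A·d² with d = y − 164.5:
  bottom flange: d = -152.5 mm → contributes +134 226 257 mm⁴
  web: d = -0.49646 mm → contributes +25 611 633 mm⁴
  top flange: d = 151.5 mm → contributes +132 487 622 mm⁴
  hole: d = -152.5 mm → contributes −1 169 133 mm⁴
Total I = 291 156 379 mm⁴.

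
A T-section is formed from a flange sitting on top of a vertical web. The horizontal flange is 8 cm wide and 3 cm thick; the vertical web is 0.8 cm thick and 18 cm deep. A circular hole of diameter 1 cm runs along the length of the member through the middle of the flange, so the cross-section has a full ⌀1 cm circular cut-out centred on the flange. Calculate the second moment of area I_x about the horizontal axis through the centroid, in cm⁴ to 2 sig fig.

I_x ≈ 1400 cm⁴

Decompose the section into non-overlapping parts with the origin at the bottom-left of its bounding rectangle.
Flange: 8 × 3, A = 24 cm², y = 19.5 cm, Ī = 18 cm⁴.
Web: 0.8 × 18, A = 14.4 cm², y = 9 cm, Ī = 388.8 cm⁴.
Hole (subtracted): ⌀1, A = 0.7854 cm², y = 19.5 cm, Ī = 0.04909 cm⁴.
Centroid: ȳ = ΣA·y / ΣA = 15.48 cm.
Transfer each piece to the horizontal axis through the centroid using Ī + A·d² with d = y − 15.48:
  flange: d = 4.02 cm → contributes +405.8 cm⁴
  web: d = -6.48 cm → contributes +993.5 cm⁴
  hole: d = 4.02 cm → contributes −12.74 cm⁴
Total I = 1 387 cm⁴.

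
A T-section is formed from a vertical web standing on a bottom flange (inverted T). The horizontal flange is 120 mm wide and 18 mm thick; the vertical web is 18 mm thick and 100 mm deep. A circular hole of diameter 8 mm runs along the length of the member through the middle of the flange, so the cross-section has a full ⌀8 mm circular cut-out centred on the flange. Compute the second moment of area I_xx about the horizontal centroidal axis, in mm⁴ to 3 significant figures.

Decompose the section into non-overlapping parts with the origin at the bottom-left of its bounding rectangle.
Flange: 120 × 18, A = 2 160 mm², y = 9 mm, Ī = 58 320 mm⁴.
Web: 18 × 100, A = 1 800 mm², y = 68 mm, Ī = 1 500 000 mm⁴.
Hole (subtracted): ⌀8, A = 50.265 mm², y = 9 mm, Ī = 201.06 mm⁴.
Centroid: ȳ = ΣA·y / ΣA = 36.163 mm.
Transfer each piece to the horizontal centroidal axis using Ī + A·d² with d = y − 36.163:
  flange: d = -27.163 mm → contributes +1 652 026 mm⁴
  web: d = 31.837 mm → contributes +3 324 474 mm⁴
  hole: d = -27.163 mm → contributes −37 288 mm⁴
Total I = 4 939 212 mm⁴.

I_xx ≈ 4.94 × 10⁶ mm⁴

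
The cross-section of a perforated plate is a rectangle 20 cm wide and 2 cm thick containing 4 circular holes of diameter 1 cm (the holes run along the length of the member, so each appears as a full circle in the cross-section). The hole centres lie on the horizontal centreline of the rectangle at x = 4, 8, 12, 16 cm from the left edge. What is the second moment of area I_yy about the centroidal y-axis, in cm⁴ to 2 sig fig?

I_yy ≈ 1300 cm⁴

Treat the section as a set of non-overlapping primitives; coordinates are from the bounding-box lower-left.
Plate: 20 × 2, A = 40 cm², x = 10 cm, Ī = 1 333 cm⁴.
Hole 1 (subtracted): ⌀1, A = 0.7854 cm², x = 4 cm, Ī = 0.04909 cm⁴.
Hole 2 (subtracted): ⌀1, A = 0.7854 cm², x = 8 cm, Ī = 0.04909 cm⁴.
Hole 3 (subtracted): ⌀1, A = 0.7854 cm², x = 12 cm, Ī = 0.04909 cm⁴.
Hole 4 (subtracted): ⌀1, A = 0.7854 cm², x = 16 cm, Ī = 0.04909 cm⁴.
By symmetry the centroid is at mid-width, x̄ = 10 cm.
Transfer each piece to the centroidal y-axis using Ī + A·d² with d = x − 10:
  plate: d = 0 cm → contributes +1 333 cm⁴
  hole 1: d = -6 cm → contributes −28.32 cm⁴
  hole 2: d = -2 cm → contributes −3.191 cm⁴
  hole 3: d = 2 cm → contributes −3.191 cm⁴
  hole 4: d = 6 cm → contributes −28.32 cm⁴
Total I = 1 270 cm⁴.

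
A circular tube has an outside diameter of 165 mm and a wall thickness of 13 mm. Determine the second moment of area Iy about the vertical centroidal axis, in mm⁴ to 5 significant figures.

Iy ≈ 1.8059 × 10⁷ mm⁴

Treat the section as a set of non-overlapping primitives; coordinates are from the bounding-box lower-left.
Outer circle: ⌀165, A = 21382.46 mm², x = 82.5 mm, Ī = 36 383 601 mm⁴.
Bore (subtracted): ⌀139, A = 15174.68 mm², x = 82.5 mm, Ī = 18 324 372 mm⁴.
By symmetry the centroid is at mid-width, x̄ = 82.5 mm.
All pieces are centred on the vertical centroidal axis, so I = ΣĪ (holes subtracted) = 18 059 229 mm⁴.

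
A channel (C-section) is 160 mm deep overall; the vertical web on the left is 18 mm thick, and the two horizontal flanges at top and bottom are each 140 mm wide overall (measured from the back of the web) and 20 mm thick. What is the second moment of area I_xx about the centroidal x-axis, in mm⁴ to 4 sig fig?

Treat the section as a set of non-overlapping primitives; coordinates are from the bounding-box lower-left.
Web: 18 × 160, A = 2 880 mm², y = 80 mm, Ī = 6 144 000 mm⁴.
Top flange (beyond web): 122 × 20, A = 2 440 mm², y = 150 mm, Ī = 81333.3 mm⁴.
Bottom flange (beyond web): 122 × 20, A = 2 440 mm², y = 10 mm, Ī = 81333.3 mm⁴.
By symmetry the centroid is at mid-height, ȳ = 80 mm.
Transfer each piece to the centroidal x-axis using Ī + A·d² with d = y − 80:
  web: d = 0 mm → contributes +6 144 000 mm⁴
  top flange (beyond web): d = 70 mm → contributes +12 037 333 mm⁴
  bottom flange (beyond web): d = -70 mm → contributes +12 037 333 mm⁴
Total I = 30 218 667 mm⁴.

I_xx ≈ 3.022 × 10⁷ mm⁴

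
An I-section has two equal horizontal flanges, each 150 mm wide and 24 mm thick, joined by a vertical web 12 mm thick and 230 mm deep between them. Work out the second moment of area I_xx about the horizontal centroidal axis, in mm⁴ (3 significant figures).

Split into non-overlapping primitives; take the origin at the lower-left of the bounding box.
Bottom flange: 150 × 24, A = 3 600 mm², y = 12 mm, Ī = 172 800 mm⁴.
Web: 12 × 230, A = 2 760 mm², y = 139 mm, Ī = 12 167 000 mm⁴.
Top flange: 150 × 24, A = 3 600 mm², y = 266 mm, Ī = 172 800 mm⁴.
By symmetry the centroid is at mid-height, ȳ = 139 mm.
Transfer each piece to the horizontal centroidal axis using Ī + A·d² with d = y − 139:
  bottom flange: d = -127 mm → contributes +58 237 200 mm⁴
  web: d = 0 mm → contributes +12 167 000 mm⁴
  top flange: d = 127 mm → contributes +58 237 200 mm⁴
Total I = 128 641 400 mm⁴.

I_xx ≈ 1.29 × 10⁸ mm⁴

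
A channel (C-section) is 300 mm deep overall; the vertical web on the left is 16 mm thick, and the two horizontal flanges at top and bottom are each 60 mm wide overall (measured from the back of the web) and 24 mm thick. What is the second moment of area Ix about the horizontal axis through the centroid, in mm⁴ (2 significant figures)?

Break the section into simple shapes (no overlaps), measuring from the bottom-left corner of the bounding box.
Web: 16 × 300, A = 4 800 mm², y = 150 mm, Ī = 36 000 000 mm⁴.
Top flange (beyond web): 44 × 24, A = 1 056 mm², y = 288 mm, Ī = 50 688 mm⁴.
Bottom flange (beyond web): 44 × 24, A = 1 056 mm², y = 12 mm, Ī = 50 688 mm⁴.
By symmetry the centroid is at mid-height, ȳ = 150 mm.
Transfer each piece to the horizontal axis through the centroid using Ī + A·d² with d = y − 150:
  web: d = 0 mm → contributes +36 000 000 mm⁴
  top flange (beyond web): d = 138 mm → contributes +20 161 152 mm⁴
  bottom flange (beyond web): d = -138 mm → contributes +20 161 152 mm⁴
Total I = 76 322 304 mm⁴.

Ix ≈ 7.6 × 10⁷ mm⁴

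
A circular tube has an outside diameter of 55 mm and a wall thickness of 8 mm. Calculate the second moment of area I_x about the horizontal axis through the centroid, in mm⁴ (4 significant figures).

I_x ≈ 3.356 × 10⁵ mm⁴

Treat the section as a set of non-overlapping primitives; coordinates are from the bounding-box lower-left.
Outer circle: ⌀55, A = 2375.83 mm², y = 27.5 mm, Ī = 449 180 mm⁴.
Bore (subtracted): ⌀39, A = 1194.59 mm², y = 27.5 mm, Ī = 113 561 mm⁴.
By symmetry the centroid is at mid-height, ȳ = 27.5 mm.
All pieces are centred on the horizontal axis through the centroid, so I = ΣĪ (holes subtracted) = 335 619 mm⁴.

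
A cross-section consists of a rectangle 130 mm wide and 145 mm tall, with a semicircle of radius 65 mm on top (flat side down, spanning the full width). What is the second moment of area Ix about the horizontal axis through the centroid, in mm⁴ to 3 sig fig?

Break the section into simple shapes (no overlaps), measuring from the bottom-left corner of the bounding box.
Rectangular body: 130 × 145, A = 18 850 mm², y = 72.5 mm, Ī = 33 026 771 mm⁴.
Semicircular cap: semicircle r = 65, A = 6636.6 mm², y = 172.59 mm, Ī = 1 959 230 mm⁴.
Centroid: ȳ = ΣA·y / ΣA = 98.562 mm.
Transfer each piece to the horizontal axis through the centroid using Ī + A·d² with d = y − 98.562:
  rectangular body: d = -26.062 mm → contributes +45 830 437 mm⁴
  semicircular cap: d = 74.025 mm → contributes +38 325 529 mm⁴
Total I = 84 155 966 mm⁴.

Ix ≈ 8.42 × 10⁷ mm⁴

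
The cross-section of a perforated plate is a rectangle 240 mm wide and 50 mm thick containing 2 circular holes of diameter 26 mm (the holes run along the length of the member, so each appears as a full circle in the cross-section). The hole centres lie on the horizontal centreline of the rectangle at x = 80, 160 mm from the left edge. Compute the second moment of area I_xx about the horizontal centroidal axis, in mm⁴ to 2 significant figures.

I_xx ≈ 2.5 × 10⁶ mm⁴

Break the section into simple shapes (no overlaps), measuring from the bottom-left corner of the bounding box.
Plate: 240 × 50, A = 12 000 mm², y = 25 mm, Ī = 2 500 000 mm⁴.
Hole 1 (subtracted): ⌀26, A = 530.9 mm², y = 25 mm, Ī = 22 432 mm⁴.
Hole 2 (subtracted): ⌀26, A = 530.9 mm², y = 25 mm, Ī = 22 432 mm⁴.
By symmetry the centroid is at mid-height, ȳ = 25 mm.
All pieces are centred on the horizontal centroidal axis, so I = ΣĪ (holes subtracted) = 2 455 136 mm⁴.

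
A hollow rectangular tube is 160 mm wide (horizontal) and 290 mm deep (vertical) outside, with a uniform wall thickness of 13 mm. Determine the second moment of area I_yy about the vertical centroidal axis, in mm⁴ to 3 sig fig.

Break the section into simple shapes (no overlaps), measuring from the bottom-left corner of the bounding box.
Outer rectangle: 160 × 290, A = 46 400 mm², x = 80 mm, Ī = 98 986 667 mm⁴.
Inner void (subtracted): 134 × 264, A = 35 376 mm², x = 80 mm, Ī = 52 934 288 mm⁴.
By symmetry the centroid is at mid-width, x̄ = 80 mm.
All pieces are centred on the vertical centroidal axis, so I = ΣĪ (holes subtracted) = 46 052 379 mm⁴.

I_yy ≈ 4.61 × 10⁷ mm⁴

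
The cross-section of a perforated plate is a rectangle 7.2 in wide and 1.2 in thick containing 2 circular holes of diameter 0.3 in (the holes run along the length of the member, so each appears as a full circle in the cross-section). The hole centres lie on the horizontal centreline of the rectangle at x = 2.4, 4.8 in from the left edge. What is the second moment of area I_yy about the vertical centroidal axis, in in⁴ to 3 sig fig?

Decompose the section into non-overlapping parts with the origin at the bottom-left of its bounding rectangle.
Plate: 7.2 × 1.2, A = 8.64 in², x = 3.6 in, Ī = 37.325 in⁴.
Hole 1 (subtracted): ⌀0.3, A = 0.070686 in², x = 2.4 in, Ī = 0.00039761 in⁴.
Hole 2 (subtracted): ⌀0.3, A = 0.070686 in², x = 4.8 in, Ī = 0.00039761 in⁴.
By symmetry the centroid is at mid-width, x̄ = 3.6 in.
Transfer each piece to the vertical centroidal axis using Ī + A·d² with d = x − 3.6:
  plate: d = 0 in → contributes +37.325 in⁴
  hole 1: d = -1.2 in → contributes −0.10219 in⁴
  hole 2: d = 1.2 in → contributes −0.10219 in⁴
Total I = 37.12 in⁴.

I_yy ≈ 37.1 in⁴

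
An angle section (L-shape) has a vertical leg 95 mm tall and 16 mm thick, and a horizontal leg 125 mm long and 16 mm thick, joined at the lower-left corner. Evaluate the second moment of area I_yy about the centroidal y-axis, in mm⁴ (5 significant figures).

I_yy ≈ 4.9316 × 10⁶ mm⁴

Decompose the section into non-overlapping parts with the origin at the bottom-left of its bounding rectangle.
Vertical leg: 16 × 95, A = 1 520 mm², x = 8 mm, Ī = 32426.67 mm⁴.
Horizontal leg (remainder): 109 × 16, A = 1 744 mm², x = 70.5 mm, Ī = 1 726 705 mm⁴.
Centroid: x̄ = ΣA·x / ΣA = 41.39461 mm.
Transfer each piece to the centroidal y-axis using Ī + A·d² with d = x − 41.39461:
  vertical leg: d = -33.39461 mm → contributes +1 727 530 mm⁴
  horizontal leg (remainder): d = 29.10539 mm → contributes +3 204 089 mm⁴
Total I = 4 931 620 mm⁴.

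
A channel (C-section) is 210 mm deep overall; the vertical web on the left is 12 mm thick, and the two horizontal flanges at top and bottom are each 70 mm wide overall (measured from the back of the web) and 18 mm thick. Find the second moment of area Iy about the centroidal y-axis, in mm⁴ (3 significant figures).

Iy ≈ 2.01 × 10⁶ mm⁴

Break the section into simple shapes (no overlaps), measuring from the bottom-left corner of the bounding box.
Web: 12 × 210, A = 2 520 mm², x = 6 mm, Ī = 30 240 mm⁴.
Top flange (beyond web): 58 × 18, A = 1 044 mm², x = 41 mm, Ī = 292 668 mm⁴.
Bottom flange (beyond web): 58 × 18, A = 1 044 mm², x = 41 mm, Ī = 292 668 mm⁴.
Centroid: x̄ = ΣA·x / ΣA = 21.859 mm.
Transfer each piece to the centroidal y-axis using Ī + A·d² with d = x − 21.859:
  web: d = -15.859 mm → contributes +664 070 mm⁴
  top flange (beyond web): d = 19.141 mm → contributes +675 152 mm⁴
  bottom flange (beyond web): d = 19.141 mm → contributes +675 152 mm⁴
Total I = 2 014 373 mm⁴.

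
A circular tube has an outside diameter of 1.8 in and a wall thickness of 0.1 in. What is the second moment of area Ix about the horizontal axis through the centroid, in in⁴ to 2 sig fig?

Ix ≈ 0.19 in⁴

Break the section into simple shapes (no overlaps), measuring from the bottom-left corner of the bounding box.
Outer circle: ⌀1.8, A = 2.545 in², y = 0.9 in, Ī = 0.5153 in⁴.
Bore (subtracted): ⌀1.6, A = 2.011 in², y = 0.9 in, Ī = 0.3217 in⁴.
By symmetry the centroid is at mid-height, ȳ = 0.9 in.
All pieces are centred on the horizontal axis through the centroid, so I = ΣĪ (holes subtracted) = 0.1936 in⁴.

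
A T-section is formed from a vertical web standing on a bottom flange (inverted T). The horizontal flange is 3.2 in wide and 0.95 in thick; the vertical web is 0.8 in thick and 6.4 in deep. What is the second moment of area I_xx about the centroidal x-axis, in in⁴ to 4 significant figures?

Split into non-overlapping primitives; take the origin at the lower-left of the bounding box.
Flange: 3.2 × 0.95, A = 3.04 in², y = 0.475 in, Ī = 0.228633 in⁴.
Web: 0.8 × 6.4, A = 5.12 in², y = 4.15 in, Ī = 17.4763 in⁴.
Centroid: ȳ = ΣA·y / ΣA = 2.78088 in.
Transfer each piece to the centroidal x-axis using Ī + A·d² with d = y − 2.78088:
  flange: d = -2.30588 in → contributes +16.3926 in⁴
  web: d = 1.36912 in → contributes +27.0736 in⁴
Total I = 43.4662 in⁴.

I_xx ≈ 43.47 in⁴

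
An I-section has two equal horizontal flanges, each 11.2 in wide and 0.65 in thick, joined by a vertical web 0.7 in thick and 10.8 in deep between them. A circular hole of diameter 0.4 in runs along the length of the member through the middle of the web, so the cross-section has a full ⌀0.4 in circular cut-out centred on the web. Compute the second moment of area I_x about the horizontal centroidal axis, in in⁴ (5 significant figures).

I_x ≈ 551.21 in⁴

Treat the section as a set of non-overlapping primitives; coordinates are from the bounding-box lower-left.
Bottom flange: 11.2 × 0.65, A = 7.28 in², y = 0.325 in, Ī = 0.2563167 in⁴.
Web: 0.7 × 10.8, A = 7.56 in², y = 6.05 in, Ī = 73.4832 in⁴.
Top flange: 11.2 × 0.65, A = 7.28 in², y = 11.775 in, Ī = 0.2563167 in⁴.
Hole (subtracted): ⌀0.4, A = 0.1256637 in², y = 6.05 in, Ī = 0.001256637 in⁴.
By symmetry the centroid is at mid-height, ȳ = 6.05 in.
Transfer each piece to the horizontal centroidal axis using Ī + A·d² with d = y − 6.05:
  bottom flange: d = -5.725 in → contributes +238.8629 in⁴
  web: d = 0 in → contributes +73.4832 in⁴
  top flange: d = 5.725 in → contributes +238.8629 in⁴
  hole: d = 0 in → contributes −0.001256637 in⁴
Total I = 551.2077 in⁴.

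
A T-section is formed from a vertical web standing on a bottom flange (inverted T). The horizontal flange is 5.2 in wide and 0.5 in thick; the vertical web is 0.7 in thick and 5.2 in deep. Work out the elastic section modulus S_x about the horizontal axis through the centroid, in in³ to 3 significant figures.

S_x ≈ 5.43 in³

Treat the section as a set of non-overlapping primitives; coordinates are from the bounding-box lower-left.
Flange: 5.2 × 0.5, A = 2.6 in², y = 0.25 in, Ī = 0.054167 in⁴.
Web: 0.7 × 5.2, A = 3.64 in², y = 3.1 in, Ī = 8.2021 in⁴.
Centroid: ȳ = ΣA·y / ΣA = 1.9125 in.
Transfer each piece to the horizontal axis through the centroid using Ī + A·d² with d = y − 1.9125:
  flange: d = -1.6625 in → contributes +7.2403 in⁴
  web: d = 1.1875 in → contributes +13.335 in⁴
Total I = 20.575 in⁴.
Extreme fibre distance c = 3.7875 in; S = I/c = 5.4325 in³.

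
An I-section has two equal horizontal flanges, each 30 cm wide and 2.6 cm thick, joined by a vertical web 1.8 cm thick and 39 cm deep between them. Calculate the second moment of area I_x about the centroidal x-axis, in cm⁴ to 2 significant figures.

Decompose the section into non-overlapping parts with the origin at the bottom-left of its bounding rectangle.
Bottom flange: 30 × 2.6, A = 78 cm², y = 1.3 cm, Ī = 43.94 cm⁴.
Web: 1.8 × 39, A = 70.2 cm², y = 22.1 cm, Ī = 8 898 cm⁴.
Top flange: 30 × 2.6, A = 78 cm², y = 42.9 cm, Ī = 43.94 cm⁴.
By symmetry the centroid is at mid-height, ȳ = 22.1 cm.
Transfer each piece to the centroidal x-axis using Ī + A·d² with d = y − 22.1:
  bottom flange: d = -20.8 cm → contributes +33 790 cm⁴
  web: d = 0 cm → contributes +8 898 cm⁴
  top flange: d = 20.8 cm → contributes +33 790 cm⁴
Total I = 76 478 cm⁴.

I_x ≈ 7.6 × 10⁴ cm⁴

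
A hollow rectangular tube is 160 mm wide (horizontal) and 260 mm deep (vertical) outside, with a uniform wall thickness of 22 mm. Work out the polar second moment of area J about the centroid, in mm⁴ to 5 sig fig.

J ≈ 1.9758 × 10⁸ mm⁴

Break the section into simple shapes (no overlaps), measuring from the bottom-left corner of the bounding box.
Outer rectangle: 160 × 260, A = 41 600 mm², y = 130 mm, Ī = 234 346 667 mm⁴.
Inner void (subtracted): 116 × 216, A = 25 056 mm², y = 130 mm, Ī = 97 417 728 mm⁴.
By symmetry the centroid is at mid-height, ȳ = 130 mm.
All pieces are centred on the centroidal x-axis, so I = ΣĪ (holes subtracted) = 136 928 939 mm⁴.
Repeating about the centroidal y-axis gives I_y = 60 650 539 mm⁴.
Polar second moment: J = I_x + I_y = 197 579 477 mm⁴.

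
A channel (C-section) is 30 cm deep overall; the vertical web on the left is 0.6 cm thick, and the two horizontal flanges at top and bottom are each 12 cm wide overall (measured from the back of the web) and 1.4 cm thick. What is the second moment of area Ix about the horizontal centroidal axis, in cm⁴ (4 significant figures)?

Break the section into simple shapes (no overlaps), measuring from the bottom-left corner of the bounding box.
Web: 0.6 × 30, A = 18 cm², y = 15 cm, Ī = 1 350 cm⁴.
Top flange (beyond web): 11.4 × 1.4, A = 15.96 cm², y = 29.3 cm, Ī = 2.6068 cm⁴.
Bottom flange (beyond web): 11.4 × 1.4, A = 15.96 cm², y = 0.7 cm, Ī = 2.6068 cm⁴.
By symmetry the centroid is at mid-height, ȳ = 15 cm.
Transfer each piece to the horizontal centroidal axis using Ī + A·d² with d = y − 15:
  web: d = 0 cm → contributes +1 350 cm⁴
  top flange (beyond web): d = 14.3 cm → contributes +3266.27 cm⁴
  bottom flange (beyond web): d = -14.3 cm → contributes +3266.27 cm⁴
Total I = 7882.53 cm⁴.

Ix ≈ 7883 cm⁴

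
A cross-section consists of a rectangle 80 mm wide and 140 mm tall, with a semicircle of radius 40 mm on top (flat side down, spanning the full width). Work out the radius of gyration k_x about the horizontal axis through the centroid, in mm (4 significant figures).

Break the section into simple shapes (no overlaps), measuring from the bottom-left corner of the bounding box.
Rectangular body: 80 × 140, A = 11 200 mm², y = 70 mm, Ī = 18 293 333 mm⁴.
Semicircular cap: semicircle r = 40, A = 2513.27 mm², y = 156.977 mm, Ī = 280 978 mm⁴.
Centroid: ȳ = ΣA·y / ΣA = 85.9405 mm.
Transfer each piece to the horizontal axis through the centroid using Ī + A·d² with d = y − 85.9405:
  rectangular body: d = -15.9405 mm → contributes +21 139 233 mm⁴
  semicircular cap: d = 71.0361 mm → contributes +12 963 269 mm⁴
Total I = 34 102 502 mm⁴.
Radius of gyration: k = √(I/A) = √(34 102 502 / 13713.3) = 49.8681 mm.

k_x ≈ 49.87 mm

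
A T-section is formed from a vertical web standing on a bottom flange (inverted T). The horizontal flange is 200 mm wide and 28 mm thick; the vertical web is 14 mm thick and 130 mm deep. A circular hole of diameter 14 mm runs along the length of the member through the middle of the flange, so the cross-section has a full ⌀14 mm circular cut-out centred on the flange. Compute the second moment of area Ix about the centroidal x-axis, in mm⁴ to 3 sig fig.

Treat the section as a set of non-overlapping primitives; coordinates are from the bounding-box lower-left.
Flange: 200 × 28, A = 5 600 mm², y = 14 mm, Ī = 365 867 mm⁴.
Web: 14 × 130, A = 1 820 mm², y = 93 mm, Ī = 2 563 167 mm⁴.
Hole (subtracted): ⌀14, A = 153.94 mm², y = 14 mm, Ī = 1885.7 mm⁴.
Centroid: ȳ = ΣA·y / ΣA = 33.788 mm.
Transfer each piece to the centroidal x-axis using Ī + A·d² with d = y − 33.788:
  flange: d = -19.788 mm → contributes +2 558 605 mm⁴
  web: d = 59.212 mm → contributes +8 944 222 mm⁴
  hole: d = -19.788 mm → contributes −62 162 mm⁴
Total I = 11 440 665 mm⁴.

Ix ≈ 1.14 × 10⁷ mm⁴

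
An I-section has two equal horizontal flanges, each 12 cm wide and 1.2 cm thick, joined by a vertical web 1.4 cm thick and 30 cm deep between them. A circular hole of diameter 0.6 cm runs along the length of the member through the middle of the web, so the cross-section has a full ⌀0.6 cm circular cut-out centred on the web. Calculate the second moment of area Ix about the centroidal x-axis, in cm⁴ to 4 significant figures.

Decompose the section into non-overlapping parts with the origin at the bottom-left of its bounding rectangle.
Bottom flange: 12 × 1.2, A = 14.4 cm², y = 0.6 cm, Ī = 1.728 cm⁴.
Web: 1.4 × 30, A = 42 cm², y = 16.2 cm, Ī = 3 150 cm⁴.
Top flange: 12 × 1.2, A = 14.4 cm², y = 31.8 cm, Ī = 1.728 cm⁴.
Hole (subtracted): ⌀0.6, A = 0.282743 cm², y = 16.2 cm, Ī = 0.00636173 cm⁴.
By symmetry the centroid is at mid-height, ȳ = 16.2 cm.
Transfer each piece to the centroidal x-axis using Ī + A·d² with d = y − 16.2:
  bottom flange: d = -15.6 cm → contributes +3506.11 cm⁴
  web: d = 0 cm → contributes +3 150 cm⁴
  top flange: d = 15.6 cm → contributes +3506.11 cm⁴
  hole: d = 0 cm → contributes −0.00636173 cm⁴
Total I = 10162.2 cm⁴.

Ix ≈ 1.016 × 10⁴ cm⁴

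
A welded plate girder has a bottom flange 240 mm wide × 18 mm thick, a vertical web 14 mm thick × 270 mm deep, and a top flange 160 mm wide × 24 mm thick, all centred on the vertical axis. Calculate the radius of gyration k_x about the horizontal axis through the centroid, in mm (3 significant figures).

k_x ≈ 128 mm

Decompose the section into non-overlapping parts with the origin at the bottom-left of its bounding rectangle.
Bottom plate: 240 × 18, A = 4 320 mm², y = 9 mm, Ī = 116 640 mm⁴.
Web plate: 14 × 270, A = 3 780 mm², y = 153 mm, Ī = 22 963 500 mm⁴.
Top plate: 160 × 24, A = 3 840 mm², y = 300 mm, Ī = 184 320 mm⁴.
Centroid: ȳ = ΣA·y / ΣA = 148.18 mm.
Transfer each piece to the horizontal axis through the centroid using Ī + A·d² with d = y − 148.18:
  bottom plate: d = -139.18 mm → contributes +83 794 718 mm⁴
  web plate: d = 4.8241 mm → contributes +23 051 469 mm⁴
  top plate: d = 151.82 mm → contributes +88 698 484 mm⁴
Total I = 195 544 671 mm⁴.
Radius of gyration: k = √(I/A) = √(195 544 671 / 11 940) = 127.97 mm.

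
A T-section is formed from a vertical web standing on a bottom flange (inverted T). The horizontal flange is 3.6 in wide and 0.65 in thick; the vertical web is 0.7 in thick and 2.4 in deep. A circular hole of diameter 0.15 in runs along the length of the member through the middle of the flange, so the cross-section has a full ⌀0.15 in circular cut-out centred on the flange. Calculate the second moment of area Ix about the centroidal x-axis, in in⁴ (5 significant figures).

Ix ≈ 3.1558 in⁴

Treat the section as a set of non-overlapping primitives; coordinates are from the bounding-box lower-left.
Flange: 3.6 × 0.65, A = 2.34 in², y = 0.325 in, Ī = 0.0823875 in⁴.
Web: 0.7 × 2.4, A = 1.68 in², y = 1.85 in, Ī = 0.8064 in⁴.
Hole (subtracted): ⌀0.15, A = 0.01767146 in², y = 0.325 in, Ī = 0.00002485049 in⁴.
Centroid: ȳ = ΣA·y / ΣA = 0.9651274 in.
Transfer each piece to the centroidal x-axis using Ī + A·d² with d = y − 0.9651274:
  flange: d = -0.6401274 in → contributes +1.041233 in⁴
  web: d = 0.8848726 in → contributes +2.121839 in⁴
  hole: d = -0.6401274 in → contributes −0.007265961 in⁴
Total I = 3.155806 in⁴.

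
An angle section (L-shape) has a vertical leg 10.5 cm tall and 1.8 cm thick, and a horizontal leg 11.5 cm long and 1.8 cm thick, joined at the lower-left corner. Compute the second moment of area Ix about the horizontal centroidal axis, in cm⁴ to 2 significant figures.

Ix ≈ 350 cm⁴

Split into non-overlapping primitives; take the origin at the lower-left of the bounding box.
Vertical leg: 1.8 × 10.5, A = 18.9 cm², y = 5.25 cm, Ī = 173.6 cm⁴.
Horizontal leg (remainder): 9.7 × 1.8, A = 17.46 cm², y = 0.9 cm, Ī = 4.714 cm⁴.
Centroid: ȳ = ΣA·y / ΣA = 3.161 cm.
Transfer each piece to the horizontal centroidal axis using Ī + A·d² with d = y − 3.161:
  vertical leg: d = 2.089 cm → contributes +256.1 cm⁴
  horizontal leg (remainder): d = -2.261 cm → contributes +93.98 cm⁴
Total I = 350.1 cm⁴.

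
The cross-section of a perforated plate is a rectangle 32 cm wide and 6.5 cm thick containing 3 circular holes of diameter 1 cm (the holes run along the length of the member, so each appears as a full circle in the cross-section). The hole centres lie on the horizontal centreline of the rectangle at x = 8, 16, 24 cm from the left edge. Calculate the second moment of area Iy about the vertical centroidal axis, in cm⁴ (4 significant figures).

Iy ≈ 1.765 × 10⁴ cm⁴

Decompose the section into non-overlapping parts with the origin at the bottom-left of its bounding rectangle.
Plate: 32 × 6.5, A = 208 cm², x = 16 cm, Ī = 17749.3 cm⁴.
Hole 1 (subtracted): ⌀1, A = 0.785398 cm², x = 8 cm, Ī = 0.0490874 cm⁴.
Hole 2 (subtracted): ⌀1, A = 0.785398 cm², x = 16 cm, Ī = 0.0490874 cm⁴.
Hole 3 (subtracted): ⌀1, A = 0.785398 cm², x = 24 cm, Ī = 0.0490874 cm⁴.
By symmetry the centroid is at mid-width, x̄ = 16 cm.
Transfer each piece to the vertical centroidal axis using Ī + A·d² with d = x − 16:
  plate: d = 0 cm → contributes +17749.3 cm⁴
  hole 1: d = -8 cm → contributes −50.3146 cm⁴
  hole 2: d = 0 cm → contributes −0.0490874 cm⁴
  hole 3: d = 8 cm → contributes −50.3146 cm⁴
Total I = 17648.7 cm⁴.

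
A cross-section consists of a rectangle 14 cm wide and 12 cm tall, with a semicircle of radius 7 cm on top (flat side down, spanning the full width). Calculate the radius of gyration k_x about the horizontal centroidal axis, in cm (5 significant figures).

k_x ≈ 5.1620 cm

Break the section into simple shapes (no overlaps), measuring from the bottom-left corner of the bounding box.
Rectangular body: 14 × 12, A = 168 cm², y = 6 cm, Ī = 2 016 cm⁴.
Semicircular cap: semicircle r = 7, A = 76.96902 cm², y = 14.97089 cm, Ī = 263.5265 cm⁴.
Centroid: ȳ = ΣA·y / ΣA = 8.818645 cm.
Transfer each piece to the horizontal centroidal axis using Ī + A·d² with d = y − 8.818645:
  rectangular body: d = -2.818645 cm → contributes +3350.72 cm⁴
  semicircular cap: d = 6.152247 cm → contributes +3176.815 cm⁴
Total I = 6527.535 cm⁴.
Radius of gyration: k = √(I/A) = √(6527.535 / 244.969) = 5.162012 cm.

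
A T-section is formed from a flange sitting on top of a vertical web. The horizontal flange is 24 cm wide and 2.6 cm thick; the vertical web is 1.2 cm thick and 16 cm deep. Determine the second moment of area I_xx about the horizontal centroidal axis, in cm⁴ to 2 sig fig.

I_xx ≈ 1700 cm⁴

Decompose the section into non-overlapping parts with the origin at the bottom-left of its bounding rectangle.
Flange: 24 × 2.6, A = 62.4 cm², y = 17.3 cm, Ī = 35.15 cm⁴.
Web: 1.2 × 16, A = 19.2 cm², y = 8 cm, Ī = 409.6 cm⁴.
Centroid: ȳ = ΣA·y / ΣA = 15.11 cm.
Transfer each piece to the horizontal centroidal axis using Ī + A·d² with d = y − 15.11:
  flange: d = 2.188 cm → contributes +333.9 cm⁴
  web: d = -7.112 cm → contributes +1 381 cm⁴
Total I = 1 715 cm⁴.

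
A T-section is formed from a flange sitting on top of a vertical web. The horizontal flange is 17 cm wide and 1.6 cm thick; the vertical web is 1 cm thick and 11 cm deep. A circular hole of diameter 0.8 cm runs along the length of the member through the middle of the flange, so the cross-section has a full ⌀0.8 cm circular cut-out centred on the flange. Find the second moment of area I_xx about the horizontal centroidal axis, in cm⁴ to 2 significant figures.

Break the section into simple shapes (no overlaps), measuring from the bottom-left corner of the bounding box.
Flange: 17 × 1.6, A = 27.2 cm², y = 11.8 cm, Ī = 5.803 cm⁴.
Web: 1 × 11, A = 11 cm², y = 5.5 cm, Ī = 110.9 cm⁴.
Hole (subtracted): ⌀0.8, A = 0.5027 cm², y = 11.8 cm, Ī = 0.02011 cm⁴.
Centroid: ȳ = ΣA·y / ΣA = 9.962 cm.
Transfer each piece to the horizontal centroidal axis using Ī + A·d² with d = y − 9.962:
  flange: d = 1.838 cm → contributes +97.72 cm⁴
  web: d = -4.462 cm → contributes +329.9 cm⁴
  hole: d = 1.838 cm → contributes −1.719 cm⁴
Total I = 425.9 cm⁴.

I_xx ≈ 430 cm⁴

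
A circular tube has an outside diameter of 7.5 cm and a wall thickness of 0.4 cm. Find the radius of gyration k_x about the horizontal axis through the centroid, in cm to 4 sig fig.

Break the section into simple shapes (no overlaps), measuring from the bottom-left corner of the bounding box.
Outer circle: ⌀7.5, A = 44.1786 cm², y = 3.75 cm, Ī = 155.316 cm⁴.
Bore (subtracted): ⌀6.7, A = 35.2565 cm², y = 3.75 cm, Ī = 98.9166 cm⁴.
By symmetry the centroid is at mid-height, ȳ = 3.75 cm.
All pieces are centred on the horizontal axis through the centroid, so I = ΣĪ (holes subtracted) = 56.399 cm⁴.
Radius of gyration: k = √(I/A) = √(56.399 / 8.92212) = 2.51421 cm.

k_x ≈ 2.514 cm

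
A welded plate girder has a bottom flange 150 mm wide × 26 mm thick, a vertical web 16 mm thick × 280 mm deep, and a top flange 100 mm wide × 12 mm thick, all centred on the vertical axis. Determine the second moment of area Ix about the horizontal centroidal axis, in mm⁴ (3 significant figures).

Treat the section as a set of non-overlapping primitives; coordinates are from the bounding-box lower-left.
Bottom plate: 150 × 26, A = 3 900 mm², y = 13 mm, Ī = 219 700 mm⁴.
Web plate: 16 × 280, A = 4 480 mm², y = 166 mm, Ī = 29 269 333 mm⁴.
Top plate: 100 × 12, A = 1 200 mm², y = 312 mm, Ī = 14 400 mm⁴.
Centroid: ȳ = ΣA·y / ΣA = 122 mm.
Transfer each piece to the horizontal centroidal axis using Ī + A·d² with d = y − 122:
  bottom plate: d = -109 mm → contributes +46 557 375 mm⁴
  web plate: d = 43.998 mm → contributes +37 941 790 mm⁴
  top plate: d = 190 mm → contributes +43 333 448 mm⁴
Total I = 127 832 613 mm⁴.

Ix ≈ 1.28 × 10⁸ mm⁴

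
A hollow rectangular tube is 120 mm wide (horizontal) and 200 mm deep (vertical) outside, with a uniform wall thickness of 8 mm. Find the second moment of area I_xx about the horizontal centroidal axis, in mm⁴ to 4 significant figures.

I_xx ≈ 2.601 × 10⁷ mm⁴

Treat the section as a set of non-overlapping primitives; coordinates are from the bounding-box lower-left.
Outer rectangle: 120 × 200, A = 24 000 mm², y = 100 mm, Ī = 80 000 000 mm⁴.
Inner void (subtracted): 104 × 184, A = 19 136 mm², y = 100 mm, Ī = 53 989 035 mm⁴.
By symmetry the centroid is at mid-height, ȳ = 100 mm.
All pieces are centred on the horizontal centroidal axis, so I = ΣĪ (holes subtracted) = 26 010 965 mm⁴.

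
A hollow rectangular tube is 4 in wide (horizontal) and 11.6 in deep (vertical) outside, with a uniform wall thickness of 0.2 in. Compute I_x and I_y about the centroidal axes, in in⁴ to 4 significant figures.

Break the section into simple shapes (no overlaps), measuring from the bottom-left corner of the bounding box.
Outer rectangle: 4 × 11.6, A = 46.4 in², y = 5.8 in, Ī = 520.299 in⁴.
Inner void (subtracted): 3.6 × 11.2, A = 40.32 in², y = 5.8 in, Ī = 421.478 in⁴.
By symmetry the centroid is at mid-height, ȳ = 5.8 in.
All pieces are centred on the centroidal x-axis, so I = ΣĪ (holes subtracted) = 98.8203 in⁴.
Repeating about the centroidal y-axis gives I_y = 18.3211 in⁴.

I_x ≈ 98.82 in⁴, I_y ≈ 18.32 in⁴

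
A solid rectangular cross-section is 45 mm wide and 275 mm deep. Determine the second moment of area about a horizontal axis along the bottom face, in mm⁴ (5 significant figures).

I_base ≈ 3.1195 × 10⁸ mm⁴

The section: 45 × 275, A = 12 375 mm², y = 137.5 mm, Ī = 77 988 281 mm⁴.
Transfer it to the bottom edge using Ī + A·d² with d = y − 0:
  the section: d = 137.5 mm → contributes +311 953 125 mm⁴
Total I = 311 953 125 mm⁴.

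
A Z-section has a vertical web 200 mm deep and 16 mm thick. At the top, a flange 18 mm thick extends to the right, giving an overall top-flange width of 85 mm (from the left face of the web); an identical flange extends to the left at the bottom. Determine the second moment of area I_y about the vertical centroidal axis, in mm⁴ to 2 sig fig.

Break the section into simple shapes (no overlaps), measuring from the bottom-left corner of the bounding box.
Web: 16 × 200, A = 3 200 mm², x = 77 mm, Ī = 68 267 mm⁴.
Top flange (beyond web): 69 × 18, A = 1 242 mm², x = 119.5 mm, Ī = 492 764 mm⁴.
Bottom flange (beyond web): 69 × 18, A = 1 242 mm², x = 34.5 mm, Ī = 492 764 mm⁴.
Centroid: x̄ = ΣA·x / ΣA = 77 mm.
Transfer each piece to the vertical centroidal axis using Ī + A·d² with d = x − 77:
  web: d = 0 mm → contributes +68 267 mm⁴
  top flange (beyond web): d = 42.5 mm → contributes +2 736 126 mm⁴
  bottom flange (beyond web): d = -42.5 mm → contributes +2 736 126 mm⁴
Total I = 5 540 519 mm⁴.

I_y ≈ 5.5 × 10⁶ mm⁴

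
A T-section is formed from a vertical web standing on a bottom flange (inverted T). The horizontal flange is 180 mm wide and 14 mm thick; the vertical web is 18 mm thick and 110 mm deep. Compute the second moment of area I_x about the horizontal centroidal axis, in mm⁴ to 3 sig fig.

I_x ≈ 6.30 × 10⁶ mm⁴

Treat the section as a set of non-overlapping primitives; coordinates are from the bounding-box lower-left.
Flange: 180 × 14, A = 2 520 mm², y = 7 mm, Ī = 41 160 mm⁴.
Web: 18 × 110, A = 1 980 mm², y = 69 mm, Ī = 1 996 500 mm⁴.
Centroid: ȳ = ΣA·y / ΣA = 34.28 mm.
Transfer each piece to the horizontal centroidal axis using Ī + A·d² with d = y − 34.28:
  flange: d = -27.28 mm → contributes +1 916 540 mm⁴
  web: d = 34.72 mm → contributes +4 383 347 mm⁴
Total I = 6 299 887 mm⁴.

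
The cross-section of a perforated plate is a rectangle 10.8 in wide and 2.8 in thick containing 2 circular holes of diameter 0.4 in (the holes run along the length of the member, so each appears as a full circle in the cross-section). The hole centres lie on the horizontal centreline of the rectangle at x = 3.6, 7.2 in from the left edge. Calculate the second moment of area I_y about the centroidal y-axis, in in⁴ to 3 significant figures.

I_y ≈ 293 in⁴

Break the section into simple shapes (no overlaps), measuring from the bottom-left corner of the bounding box.
Plate: 10.8 × 2.8, A = 30.24 in², x = 5.4 in, Ī = 293.93 in⁴.
Hole 1 (subtracted): ⌀0.4, A = 0.12566 in², x = 3.6 in, Ī = 0.0012566 in⁴.
Hole 2 (subtracted): ⌀0.4, A = 0.12566 in², x = 7.2 in, Ī = 0.0012566 in⁴.
By symmetry the centroid is at mid-width, x̄ = 5.4 in.
Transfer each piece to the centroidal y-axis using Ī + A·d² with d = x − 5.4:
  plate: d = 0 in → contributes +293.93 in⁴
  hole 1: d = -1.8 in → contributes −0.40841 in⁴
  hole 2: d = 1.8 in → contributes −0.40841 in⁴
Total I = 293.12 in⁴.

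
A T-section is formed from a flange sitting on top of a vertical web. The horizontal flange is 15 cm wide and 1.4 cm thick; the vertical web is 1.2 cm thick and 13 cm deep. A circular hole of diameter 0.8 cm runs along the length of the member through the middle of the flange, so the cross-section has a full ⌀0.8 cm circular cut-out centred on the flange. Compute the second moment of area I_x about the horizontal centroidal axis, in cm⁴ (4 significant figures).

Decompose the section into non-overlapping parts with the origin at the bottom-left of its bounding rectangle.
Flange: 15 × 1.4, A = 21 cm², y = 13.7 cm, Ī = 3.43 cm⁴.
Web: 1.2 × 13, A = 15.6 cm², y = 6.5 cm, Ī = 219.7 cm⁴.
Hole (subtracted): ⌀0.8, A = 0.502655 cm², y = 13.7 cm, Ī = 0.0201062 cm⁴.
Centroid: ȳ = ΣA·y / ΣA = 10.5884 cm.
Transfer each piece to the horizontal centroidal axis using Ī + A·d² with d = y − 10.5884:
  flange: d = 3.11159 cm → contributes +206.751 cm⁴
  web: d = -4.08841 cm → contributes +480.456 cm⁴
  hole: d = 3.11159 cm → contributes −4.88679 cm⁴
Total I = 682.321 cm⁴.

I_x ≈ 682.3 cm⁴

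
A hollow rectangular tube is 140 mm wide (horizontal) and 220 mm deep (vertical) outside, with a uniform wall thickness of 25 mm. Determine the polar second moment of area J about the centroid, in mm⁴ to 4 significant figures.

J ≈ 1.274 × 10⁸ mm⁴

Treat the section as a set of non-overlapping primitives; coordinates are from the bounding-box lower-left.
Outer rectangle: 140 × 220, A = 30 800 mm², y = 110 mm, Ī = 124 226 667 mm⁴.
Inner void (subtracted): 90 × 170, A = 15 300 mm², y = 110 mm, Ī = 36 847 500 mm⁴.
By symmetry the centroid is at mid-height, ȳ = 110 mm.
All pieces are centred on the centroidal x-axis, so I = ΣĪ (holes subtracted) = 87 379 167 mm⁴.
Repeating about the centroidal y-axis gives I_y = 39 979 167 mm⁴.
Polar second moment: J = I_x + I_y = 127 358 333 mm⁴.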